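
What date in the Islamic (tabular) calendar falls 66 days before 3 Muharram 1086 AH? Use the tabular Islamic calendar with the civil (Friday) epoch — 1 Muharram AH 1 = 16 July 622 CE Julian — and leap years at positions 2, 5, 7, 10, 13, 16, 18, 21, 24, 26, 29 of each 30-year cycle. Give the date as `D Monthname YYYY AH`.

26 Shawwal 1085 AH

The starting date is JDN 2332930; 2332930 − 66 = 2332864.
JDN 2332864 corresponds to 26 Shawwal 1085 AH.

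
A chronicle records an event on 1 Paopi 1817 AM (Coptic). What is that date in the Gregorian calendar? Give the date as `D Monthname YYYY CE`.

12 October 2100 CE

Both dates share Julian Day Number 2488354; in the Gregorian calendar that is 12 October 2100 CE.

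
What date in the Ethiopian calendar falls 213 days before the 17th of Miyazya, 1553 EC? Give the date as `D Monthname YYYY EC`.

14 Meskerem 1553 EC

The starting date is JDN 2291315; 2291315 − 213 = 2291102.
JDN 2291102 corresponds to 14 Meskerem 1553 EC.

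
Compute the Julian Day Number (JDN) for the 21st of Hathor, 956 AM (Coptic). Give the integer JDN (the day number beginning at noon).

2173924

In the proleptic Gregorian calendar the same day is 25 November 1239.
JDN 2299161 is 15 October 1582 CE (Gregorian); the target day is −125237 days from there, so JDN = 2173924.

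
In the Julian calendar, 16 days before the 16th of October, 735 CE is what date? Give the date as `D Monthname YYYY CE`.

30 September 735 CE

The starting date is JDN 1989805; 1989805 − 16 = 1989789.
JDN 1989789 corresponds to 30 September 735 CE.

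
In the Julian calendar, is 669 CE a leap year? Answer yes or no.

no

669 mod 4 = 1, so it is a common year in the Julian calendar.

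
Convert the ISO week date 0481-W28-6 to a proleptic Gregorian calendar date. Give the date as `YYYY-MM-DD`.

ISO week 1 of 481 is the week containing the first Thursday of 481.
Week 28, day 6 (Saturday) lands on 0481-07-12.

0481-07-12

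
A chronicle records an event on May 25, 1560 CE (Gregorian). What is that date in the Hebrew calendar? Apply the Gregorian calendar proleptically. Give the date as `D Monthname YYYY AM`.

19 Iyar 5320 AM

Julian Day Number of the source date = 2290983.
Converting JDN 2290983 to the Hebrew calendar gives 19 Iyar 5320 AM.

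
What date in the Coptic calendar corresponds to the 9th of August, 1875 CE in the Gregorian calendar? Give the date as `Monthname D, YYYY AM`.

Mesori 4, 1591 AM

Both dates share Julian Day Number 2406110; in the Coptic calendar that is 4 Mesori 1591 AM.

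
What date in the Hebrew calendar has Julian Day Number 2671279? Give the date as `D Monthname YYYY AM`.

22 Av 6361 AM

The Gregorian equivalent of JDN 2671279 is 12 August 2601.
In the Hebrew calendar that day is 22 Av 6361 AM.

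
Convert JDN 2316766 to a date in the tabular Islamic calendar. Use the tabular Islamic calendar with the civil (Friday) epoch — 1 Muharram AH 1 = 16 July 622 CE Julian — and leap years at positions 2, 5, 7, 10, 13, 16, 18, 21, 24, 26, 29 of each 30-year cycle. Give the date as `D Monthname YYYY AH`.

22 Jumada al-Awwal 1040 AH

JDN 2316766 is 27 December 1630 in the Gregorian calendar.
In the tabular Islamic calendar that day is 22 Jumada al-Awwal 1040 AH.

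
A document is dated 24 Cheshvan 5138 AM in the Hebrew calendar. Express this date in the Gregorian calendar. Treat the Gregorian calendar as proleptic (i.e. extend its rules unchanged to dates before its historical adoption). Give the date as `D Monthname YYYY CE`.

5 November 1377 CE

Both dates share Julian Day Number 2224308; in the Gregorian calendar that is 5 November 1377 CE.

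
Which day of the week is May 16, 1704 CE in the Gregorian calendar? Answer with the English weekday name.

Friday

2343569 ≡ 4 (mod 7); counting from Monday = 0 gives Friday.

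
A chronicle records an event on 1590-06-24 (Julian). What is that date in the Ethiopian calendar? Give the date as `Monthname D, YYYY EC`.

Sene 30, 1582 EC

The source date corresponds to 4 July 1590 in the Gregorian calendar (JDN 2301980).
That day falls on 30 Sene 1582 EC in the Ethiopian calendar.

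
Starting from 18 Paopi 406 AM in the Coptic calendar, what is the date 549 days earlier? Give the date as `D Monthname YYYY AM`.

19 Parmouti 404 AM

JDN of 18 Paopi 406 AM = 1973003.
1973003 − 549 = 1972454.
JDN 1972454 in the Coptic calendar is 19 Parmouti 404 AM.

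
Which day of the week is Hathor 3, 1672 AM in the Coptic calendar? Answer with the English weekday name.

In the Gregorian calendar this is 13 November 1955 (JDN 2435425).
JDN 2435425 mod 7 = 6, and JDN 0 was a Monday, so this is a Sunday.

Sunday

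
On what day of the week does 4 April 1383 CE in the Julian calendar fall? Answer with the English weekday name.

This is JDN 2226292 (12 April 1383 Gregorian).
Since JDN mod 7 = 5 (0 = Monday), the day is Saturday.

Saturday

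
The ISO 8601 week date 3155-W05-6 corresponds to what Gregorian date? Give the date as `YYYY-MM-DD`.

ISO week 1 of 3155 is the week containing the first Thursday of 3155.
Week 5, day 6 (Saturday) lands on 3155-02-05.

3155-02-05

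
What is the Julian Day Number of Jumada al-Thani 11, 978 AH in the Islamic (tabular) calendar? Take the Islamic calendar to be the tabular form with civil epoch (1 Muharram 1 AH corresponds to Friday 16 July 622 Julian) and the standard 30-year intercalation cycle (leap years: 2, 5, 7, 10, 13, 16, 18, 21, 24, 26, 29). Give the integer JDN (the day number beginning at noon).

2294814

Equivalently 20 November 1570 (proleptic Gregorian).
JDN 2451545 is 1 January 2000 CE (Gregorian); the target day is −156731 days from there, so JDN = 2294814.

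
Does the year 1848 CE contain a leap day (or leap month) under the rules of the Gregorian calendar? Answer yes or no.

1848 is divisible by 4 and not by 100, so it is a leap year.

yes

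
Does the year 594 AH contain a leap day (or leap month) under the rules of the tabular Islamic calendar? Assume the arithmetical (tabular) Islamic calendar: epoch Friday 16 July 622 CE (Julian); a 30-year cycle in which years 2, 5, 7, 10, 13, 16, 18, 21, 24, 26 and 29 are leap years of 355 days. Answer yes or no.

yes

Year 594 AH is year 24 of its 30-year cycle; leap positions are 2, 5, 7, 10, 13, 16, 18, 21, 24, 26, 29, so it is a leap year (355 days).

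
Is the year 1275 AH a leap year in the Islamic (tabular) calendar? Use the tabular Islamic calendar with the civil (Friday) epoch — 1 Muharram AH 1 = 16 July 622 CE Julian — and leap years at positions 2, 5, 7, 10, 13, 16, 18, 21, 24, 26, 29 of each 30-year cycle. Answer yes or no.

no

Year 1275 AH is year 15 of its 30-year cycle; leap positions are 2, 5, 7, 10, 13, 16, 18, 21, 24, 26, 29, so it is a common year (354 days).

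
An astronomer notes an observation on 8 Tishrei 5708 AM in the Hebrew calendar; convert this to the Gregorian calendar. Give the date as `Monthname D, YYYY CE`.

Both dates share Julian Day Number 2432451; in the Gregorian calendar that is 22 September 1947 CE.

September 22, 1947 CE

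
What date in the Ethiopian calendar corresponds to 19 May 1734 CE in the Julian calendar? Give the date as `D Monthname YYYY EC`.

24 Ginbot 1726 EC

The source date corresponds to 30 May 1734 in the Gregorian calendar (JDN 2354540).
That day falls on 24 Ginbot 1726 EC in the Ethiopian calendar.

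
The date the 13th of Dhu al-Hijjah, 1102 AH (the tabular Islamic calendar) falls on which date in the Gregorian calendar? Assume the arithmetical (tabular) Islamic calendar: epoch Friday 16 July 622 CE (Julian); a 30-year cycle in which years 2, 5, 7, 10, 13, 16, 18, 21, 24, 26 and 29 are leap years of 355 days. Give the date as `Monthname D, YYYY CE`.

September 7, 1691 CE

Both dates share Julian Day Number 2338935; in the Gregorian calendar that is 7 September 1691 CE.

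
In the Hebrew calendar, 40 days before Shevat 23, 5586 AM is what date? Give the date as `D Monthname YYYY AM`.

Counting 40 days back from JDN 2388023 reaches JDN 2387983, which is 12 Tevet 5586 AM.

12 Tevet 5586 AM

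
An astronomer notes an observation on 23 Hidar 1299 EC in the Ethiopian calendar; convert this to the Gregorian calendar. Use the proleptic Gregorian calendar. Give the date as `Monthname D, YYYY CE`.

November 27, 1306 CE

Both dates share Julian Day Number 2198397; in the Gregorian calendar that is 27 November 1306 CE.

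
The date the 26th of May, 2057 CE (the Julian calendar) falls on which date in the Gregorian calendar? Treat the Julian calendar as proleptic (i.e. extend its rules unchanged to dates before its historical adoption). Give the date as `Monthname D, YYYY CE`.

The Julian–Gregorian offset here is 13 days (Julian trailing).
26 May 2057 Julian + 13 days → 8 June 2057 Gregorian.

June 8, 2057 CE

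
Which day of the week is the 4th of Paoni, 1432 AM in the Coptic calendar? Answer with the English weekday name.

Tuesday

Equivalently 9 June 1716 Gregorian, JDN 2347976.
JDN 2347976 mod 7 = 1, and JDN 0 was a Monday, so this is a Tuesday.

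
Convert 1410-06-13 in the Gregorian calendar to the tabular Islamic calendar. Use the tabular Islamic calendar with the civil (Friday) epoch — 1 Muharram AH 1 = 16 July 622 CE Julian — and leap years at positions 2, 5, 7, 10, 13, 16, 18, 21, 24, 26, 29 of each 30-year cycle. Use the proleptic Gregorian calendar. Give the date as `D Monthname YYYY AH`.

Julian Day Number of the source date = 2236215.
Converting JDN 2236215 to the tabular Islamic calendar gives 30 Muharram 813 AH.

30 Muharram 813 AH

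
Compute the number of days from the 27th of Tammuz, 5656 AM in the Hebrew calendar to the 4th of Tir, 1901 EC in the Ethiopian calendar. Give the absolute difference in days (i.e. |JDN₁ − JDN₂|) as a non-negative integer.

JDN of the first date = 2413749.
JDN of the second date = 2418319.
|2418319 − 2413749| = 4570.

4570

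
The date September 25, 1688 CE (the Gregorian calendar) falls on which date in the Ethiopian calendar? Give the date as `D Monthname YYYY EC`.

Both dates share Julian Day Number 2337858; in the Ethiopian calendar that is 18 Meskerem 1681 EC.

18 Meskerem 1681 EC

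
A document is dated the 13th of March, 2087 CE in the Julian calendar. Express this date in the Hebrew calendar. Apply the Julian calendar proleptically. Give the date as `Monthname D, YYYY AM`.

Both dates share Julian Day Number 2483406; in the Hebrew calendar that is 22 Adar II 5847 AM.

Adar II 22, 5847 AM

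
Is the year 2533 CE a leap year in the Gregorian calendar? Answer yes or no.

2533 is not divisible by 4, so it is a common year.

no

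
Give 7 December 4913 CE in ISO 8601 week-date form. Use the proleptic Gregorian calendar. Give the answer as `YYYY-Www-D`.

The weekday is Thursday (ISO weekday 4).
That Thursday belongs to ISO week 49 of ISO year 4913.

4913-W49-4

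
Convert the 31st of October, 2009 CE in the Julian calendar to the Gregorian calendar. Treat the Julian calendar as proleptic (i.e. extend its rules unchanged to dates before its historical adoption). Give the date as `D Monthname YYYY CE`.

For dates in this range the Gregorian date is 13 days ahead of the Julian.
31 October 2009 Julian + 13 days → 13 November 2009 Gregorian.

13 November 2009 CE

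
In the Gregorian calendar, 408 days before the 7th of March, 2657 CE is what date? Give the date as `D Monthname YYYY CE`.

24 January 2656 CE

JDN of the 7th of March, 2657 CE = 2691575.
2691575 − 408 = 2691167.
JDN 2691167 in the Gregorian calendar is 24 January 2656 CE.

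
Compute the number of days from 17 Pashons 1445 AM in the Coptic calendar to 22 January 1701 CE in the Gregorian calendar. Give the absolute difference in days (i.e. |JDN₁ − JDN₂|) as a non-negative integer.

First date → JDN 2352707; second date → JDN 2342359.
The interval is |2352707 − 2342359| = 10348 days.

10348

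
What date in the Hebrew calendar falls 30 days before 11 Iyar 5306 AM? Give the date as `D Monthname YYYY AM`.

Counting 30 days back from JDN 2285837 reaches JDN 2285807, which is 11 Nisan 5306 AM.

11 Nisan 5306 AM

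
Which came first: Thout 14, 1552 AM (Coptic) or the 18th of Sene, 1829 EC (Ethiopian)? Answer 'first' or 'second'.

first

First date → JDN 2391546; second date → JDN 2392185.
JDN 2391546 < JDN 2392185, so the first date is earlier.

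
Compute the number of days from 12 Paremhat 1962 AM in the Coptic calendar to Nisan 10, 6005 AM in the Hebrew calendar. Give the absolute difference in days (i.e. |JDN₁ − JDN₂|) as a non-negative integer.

JDN of the first date = 2541476.
JDN of the second date = 2541126.
|2541126 − 2541476| = 350.

350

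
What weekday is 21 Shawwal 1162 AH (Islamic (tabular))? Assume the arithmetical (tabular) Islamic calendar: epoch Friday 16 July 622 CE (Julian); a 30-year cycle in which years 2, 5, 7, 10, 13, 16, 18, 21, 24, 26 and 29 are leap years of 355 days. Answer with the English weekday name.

This is JDN 2360146 (4 October 1749 Gregorian).
2360146 ≡ 5 (mod 7); counting from Monday = 0 gives Saturday.

Saturday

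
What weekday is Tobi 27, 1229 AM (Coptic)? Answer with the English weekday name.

Equivalently 1 February 1513 Gregorian, JDN 2273703.
Since JDN mod 7 = 5 (0 = Monday), the day is Saturday.

Saturday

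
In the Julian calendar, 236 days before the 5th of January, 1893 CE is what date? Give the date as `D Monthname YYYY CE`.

14 May 1892 CE

JDN of the 5th of January, 1893 CE = 2412481.
2412481 − 236 = 2412245.
JDN 2412245 in the Julian calendar is 14 May 1892 CE.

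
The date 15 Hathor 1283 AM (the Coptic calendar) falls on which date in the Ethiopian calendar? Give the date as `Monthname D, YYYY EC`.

Julian Day Number of the source date = 2293354.
Converting JDN 2293354 to the Ethiopian calendar gives 15 Hidar 1559 EC.

Hidar 15, 1559 EC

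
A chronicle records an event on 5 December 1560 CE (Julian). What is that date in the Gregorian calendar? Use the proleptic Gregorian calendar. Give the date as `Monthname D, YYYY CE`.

The Julian–Gregorian offset here is 10 days (Julian trailing).
5 December 1560 Julian + 10 days → 15 December 1560 Gregorian.

December 15, 1560 CE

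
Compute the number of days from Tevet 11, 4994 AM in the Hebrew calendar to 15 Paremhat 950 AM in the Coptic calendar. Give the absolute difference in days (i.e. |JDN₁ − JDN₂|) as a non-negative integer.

87

First date → JDN 2171759; second date → JDN 2171846.
The interval is |2171759 − 2171846| = 87 days.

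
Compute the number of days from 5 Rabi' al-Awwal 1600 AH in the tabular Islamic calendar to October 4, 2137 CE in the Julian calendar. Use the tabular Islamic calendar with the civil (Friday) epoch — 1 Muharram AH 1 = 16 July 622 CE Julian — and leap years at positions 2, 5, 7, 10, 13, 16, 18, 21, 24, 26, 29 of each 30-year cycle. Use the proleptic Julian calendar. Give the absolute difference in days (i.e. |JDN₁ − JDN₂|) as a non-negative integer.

13261

JDN of the first date = 2515135.
JDN of the second date = 2501874.
|2501874 − 2515135| = 13261.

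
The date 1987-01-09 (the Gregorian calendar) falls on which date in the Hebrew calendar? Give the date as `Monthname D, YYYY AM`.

Tevet 8, 5747 AM

Julian Day Number of the source date = 2446805.
Converting JDN 2446805 to the Hebrew calendar gives 8 Tevet 5747 AM.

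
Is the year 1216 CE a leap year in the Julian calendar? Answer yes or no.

1216 mod 4 = 0, so it is a leap year in the Julian calendar.

yes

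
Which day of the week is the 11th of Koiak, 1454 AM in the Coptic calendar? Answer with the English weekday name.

Wednesday

In the Gregorian calendar this is 18 December 1737 (JDN 2355838).
2355838 ≡ 2 (mod 7); counting from Monday = 0 gives Wednesday.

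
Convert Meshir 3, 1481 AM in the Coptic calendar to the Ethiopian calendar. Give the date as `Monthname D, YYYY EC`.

The source date corresponds to 8 February 1765 in the Gregorian calendar (JDN 2365752).
That day falls on 3 Yekatit 1757 EC in the Ethiopian calendar.

Yekatit 3, 1757 EC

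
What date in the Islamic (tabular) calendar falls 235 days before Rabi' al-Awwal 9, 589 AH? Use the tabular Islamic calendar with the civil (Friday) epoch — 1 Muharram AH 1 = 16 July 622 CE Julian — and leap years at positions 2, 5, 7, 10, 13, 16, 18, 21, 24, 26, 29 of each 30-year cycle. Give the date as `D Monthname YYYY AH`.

11 Rajab 588 AH

Counting 235 days back from JDN 2156875 reaches JDN 2156640, which is 11 Rajab 588 AH.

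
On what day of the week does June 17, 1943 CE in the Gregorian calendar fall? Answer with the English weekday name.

JDN 2430893 mod 7 = 3, and JDN 0 was a Monday, so this is a Thursday.

Thursday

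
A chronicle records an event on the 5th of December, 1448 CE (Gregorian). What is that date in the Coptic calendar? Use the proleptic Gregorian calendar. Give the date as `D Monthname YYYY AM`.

30 Hathor 1165 AM

Julian Day Number of the source date = 2250270.
Converting JDN 2250270 to the Coptic calendar gives 30 Hathor 1165 AM.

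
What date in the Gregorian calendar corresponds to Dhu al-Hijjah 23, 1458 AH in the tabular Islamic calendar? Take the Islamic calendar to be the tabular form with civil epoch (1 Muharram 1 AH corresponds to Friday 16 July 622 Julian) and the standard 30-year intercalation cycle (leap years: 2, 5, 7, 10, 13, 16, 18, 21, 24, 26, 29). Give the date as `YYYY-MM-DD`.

Julian Day Number of the source date = 2465099.
Converting JDN 2465099 to the Gregorian calendar gives 9 February 2037 CE.

2037-02-09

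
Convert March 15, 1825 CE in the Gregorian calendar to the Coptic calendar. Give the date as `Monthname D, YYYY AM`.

Both dates share Julian Day Number 2387701; in the Coptic calendar that is 7 Paremhat 1541 AM.

Paremhat 7, 1541 AM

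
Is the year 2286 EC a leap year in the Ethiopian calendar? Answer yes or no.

no

2286 mod 4 = 2; in the Ethiopian calendar a year is leap when year mod 4 = 3, so it is a common year.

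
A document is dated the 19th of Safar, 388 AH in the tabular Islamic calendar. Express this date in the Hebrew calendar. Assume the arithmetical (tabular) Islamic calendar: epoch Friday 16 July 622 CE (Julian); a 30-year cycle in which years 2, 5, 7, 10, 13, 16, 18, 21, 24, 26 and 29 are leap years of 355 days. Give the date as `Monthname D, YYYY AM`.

Both dates share Julian Day Number 2085628; in the Hebrew calendar that is 21 Adar I 4758 AM.

Adar I 21, 4758 AM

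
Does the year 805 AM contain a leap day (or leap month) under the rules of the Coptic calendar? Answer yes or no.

no

805 mod 4 = 1; in the Coptic calendar a year is leap when year mod 4 = 3, so it is a common year.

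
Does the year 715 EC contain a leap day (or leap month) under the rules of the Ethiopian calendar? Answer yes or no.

715 mod 4 = 3; in the Ethiopian calendar a year is leap when year mod 4 = 3, so it is a leap year.

yes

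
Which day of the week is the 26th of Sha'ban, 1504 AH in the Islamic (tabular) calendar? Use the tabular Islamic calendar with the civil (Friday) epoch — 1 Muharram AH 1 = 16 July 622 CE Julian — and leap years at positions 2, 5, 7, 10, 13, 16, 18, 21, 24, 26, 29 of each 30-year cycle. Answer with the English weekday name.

This is JDN 2481285 (4 June 2081 Gregorian).
2481285 ≡ 2 (mod 7); counting from Monday = 0 gives Wednesday.

Wednesday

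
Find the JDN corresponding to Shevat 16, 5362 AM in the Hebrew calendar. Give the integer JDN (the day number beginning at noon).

In the Gregorian calendar the same day is 7 February 1602.
JDN 2400001 is 17 November 1858 CE (Gregorian), MJD 0; the target day is −93785 days from there, so JDN = 2306216.

2306216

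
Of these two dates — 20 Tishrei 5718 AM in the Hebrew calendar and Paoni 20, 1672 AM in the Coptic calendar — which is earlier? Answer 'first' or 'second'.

second

Converting both to JDN: 2436127 vs 2435652; the smaller is the second.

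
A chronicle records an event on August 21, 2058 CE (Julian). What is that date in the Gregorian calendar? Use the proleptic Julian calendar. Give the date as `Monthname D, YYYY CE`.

September 3, 2058 CE

For dates in this range the Gregorian date is 13 days ahead of the Julian.
21 August 2058 Julian + 13 days → 3 September 2058 Gregorian.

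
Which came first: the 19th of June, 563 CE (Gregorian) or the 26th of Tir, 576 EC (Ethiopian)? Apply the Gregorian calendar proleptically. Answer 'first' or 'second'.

first

First date → JDN 1926861; second date → JDN 1934385.
JDN 1926861 < JDN 1934385, so the first date is earlier.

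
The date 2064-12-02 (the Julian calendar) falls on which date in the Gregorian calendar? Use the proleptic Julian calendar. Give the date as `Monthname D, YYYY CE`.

December 15, 2064 CE

For dates in this range the Gregorian date is 13 days ahead of the Julian.
2 December 2064 Julian + 13 days → 15 December 2064 Gregorian.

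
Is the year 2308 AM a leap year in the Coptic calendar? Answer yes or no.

no

2308 mod 4 = 0; in the Coptic calendar a year is leap when year mod 4 = 3, so it is a common year.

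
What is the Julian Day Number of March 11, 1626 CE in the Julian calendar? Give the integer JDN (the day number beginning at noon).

2315024

Equivalently 21 March 1626 (Gregorian).
JDN 2299161 is 15 October 1582 CE (Gregorian); the target day is +15863 days from there, so JDN = 2315024.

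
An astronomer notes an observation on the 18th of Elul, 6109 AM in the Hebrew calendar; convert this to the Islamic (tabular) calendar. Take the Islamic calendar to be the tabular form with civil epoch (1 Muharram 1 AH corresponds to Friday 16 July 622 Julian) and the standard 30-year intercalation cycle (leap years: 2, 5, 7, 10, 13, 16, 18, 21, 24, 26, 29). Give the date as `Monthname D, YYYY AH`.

Safar 18, 1781 AH

The source date corresponds to 3 September 2349 in the Gregorian calendar (JDN 2579260).
That day falls on 18 Safar 1781 AH in the tabular Islamic calendar.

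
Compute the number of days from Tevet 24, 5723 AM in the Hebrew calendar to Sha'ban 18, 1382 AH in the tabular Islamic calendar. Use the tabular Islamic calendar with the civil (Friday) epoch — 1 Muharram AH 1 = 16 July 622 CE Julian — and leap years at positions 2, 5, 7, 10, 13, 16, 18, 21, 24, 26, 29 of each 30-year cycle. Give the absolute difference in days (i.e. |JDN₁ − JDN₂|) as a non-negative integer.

6

First date → JDN 2438050; second date → JDN 2438044.
The interval is |2438050 − 2438044| = 6 days.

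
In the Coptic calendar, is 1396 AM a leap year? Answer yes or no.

1396 mod 4 = 0; in the Coptic calendar a year is leap when year mod 4 = 3, so it is a common year.

no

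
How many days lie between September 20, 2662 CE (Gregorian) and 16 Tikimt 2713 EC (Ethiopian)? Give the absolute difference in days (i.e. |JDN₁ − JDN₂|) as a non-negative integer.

21226

First date → JDN 2693598; second date → JDN 2714824.
The interval is |2693598 − 2714824| = 21226 days.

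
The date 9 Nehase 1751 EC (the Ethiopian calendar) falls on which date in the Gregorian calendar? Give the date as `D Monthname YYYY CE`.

13 August 1759 CE

Both dates share Julian Day Number 2363746; in the Gregorian calendar that is 13 August 1759 CE.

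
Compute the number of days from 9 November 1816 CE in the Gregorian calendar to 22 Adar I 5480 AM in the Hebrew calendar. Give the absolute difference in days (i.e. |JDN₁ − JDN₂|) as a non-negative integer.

35315

First date → JDN 2384653; second date → JDN 2349338.
The interval is |2384653 − 2349338| = 35315 days.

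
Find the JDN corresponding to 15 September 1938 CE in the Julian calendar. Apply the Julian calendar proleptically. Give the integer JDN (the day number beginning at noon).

2429170

In the Gregorian calendar the same day is 28 September 1938.
JDN 2299161 is 15 October 1582 CE (Gregorian); the target day is +130009 days from there, so JDN = 2429170.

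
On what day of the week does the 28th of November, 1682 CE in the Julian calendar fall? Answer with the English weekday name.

Equivalently 8 December 1682 Gregorian, JDN 2335740.
Since JDN mod 7 = 1 (0 = Monday), the day is Tuesday.

Tuesday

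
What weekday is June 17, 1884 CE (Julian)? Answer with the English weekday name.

In the Gregorian calendar this is 29 June 1884 (JDN 2409357).
JDN 2409357 mod 7 = 6, and JDN 0 was a Monday, so this is a Sunday.

Sunday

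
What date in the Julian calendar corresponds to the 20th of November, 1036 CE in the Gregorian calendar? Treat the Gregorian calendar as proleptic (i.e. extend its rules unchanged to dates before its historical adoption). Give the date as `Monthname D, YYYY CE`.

November 14, 1036 CE

For dates in this range the Gregorian date is 6 days ahead of the Julian.
20 November 1036 Gregorian − 6 days → 14 November 1036 Julian.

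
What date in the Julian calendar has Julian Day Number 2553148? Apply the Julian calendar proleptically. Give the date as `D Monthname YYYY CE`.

JDN 2553148 is 7 March 2278 in the Gregorian calendar.
In the Julian calendar that day is 20 February 2278 CE.

20 February 2278 CE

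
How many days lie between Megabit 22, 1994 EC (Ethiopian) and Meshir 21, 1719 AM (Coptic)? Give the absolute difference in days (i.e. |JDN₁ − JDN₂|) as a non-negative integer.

JDN of the first date = 2452365.
JDN of the second date = 2452699.
|2452699 − 2452365| = 334.

334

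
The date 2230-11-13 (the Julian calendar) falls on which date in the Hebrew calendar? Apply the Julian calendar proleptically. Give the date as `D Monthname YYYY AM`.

Julian Day Number of the source date = 2535882.
Converting JDN 2535882 to the Hebrew calendar gives 21 Kislev 5991 AM.

21 Kislev 5991 AM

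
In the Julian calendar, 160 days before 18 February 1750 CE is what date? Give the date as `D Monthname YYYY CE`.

11 September 1749 CE

JDN of 18 February 1750 CE = 2360294.
2360294 − 160 = 2360134.
JDN 2360134 in the Julian calendar is 11 September 1749 CE.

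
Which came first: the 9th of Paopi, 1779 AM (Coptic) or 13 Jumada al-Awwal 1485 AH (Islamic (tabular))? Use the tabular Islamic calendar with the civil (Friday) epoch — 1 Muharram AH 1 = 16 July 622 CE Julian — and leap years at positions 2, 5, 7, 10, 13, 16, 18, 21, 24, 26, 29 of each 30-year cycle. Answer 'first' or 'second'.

First date → JDN 2474482; second date → JDN 2474450.
JDN 2474450 < JDN 2474482, so the second date is earlier.

second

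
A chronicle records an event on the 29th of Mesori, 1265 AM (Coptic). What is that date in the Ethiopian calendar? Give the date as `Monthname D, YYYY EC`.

Nehase 29, 1541 EC

Both dates share Julian Day Number 2287064; in the Ethiopian calendar that is 29 Nehase 1541 EC.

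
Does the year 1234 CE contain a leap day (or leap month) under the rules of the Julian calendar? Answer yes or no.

1234 mod 4 = 2, so it is a common year in the Julian calendar.

no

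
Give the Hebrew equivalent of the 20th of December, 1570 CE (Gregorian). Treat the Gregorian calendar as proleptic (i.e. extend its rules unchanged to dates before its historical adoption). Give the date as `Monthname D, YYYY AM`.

Both dates share Julian Day Number 2294844; in the Hebrew calendar that is 12 Tevet 5331 AM.

Tevet 12, 5331 AM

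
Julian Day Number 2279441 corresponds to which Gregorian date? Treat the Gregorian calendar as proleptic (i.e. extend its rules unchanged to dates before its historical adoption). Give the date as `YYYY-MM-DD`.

Counting from JDN 2299161 = 15 Oct 1582 gives an offset of -19720 days.

1528-10-18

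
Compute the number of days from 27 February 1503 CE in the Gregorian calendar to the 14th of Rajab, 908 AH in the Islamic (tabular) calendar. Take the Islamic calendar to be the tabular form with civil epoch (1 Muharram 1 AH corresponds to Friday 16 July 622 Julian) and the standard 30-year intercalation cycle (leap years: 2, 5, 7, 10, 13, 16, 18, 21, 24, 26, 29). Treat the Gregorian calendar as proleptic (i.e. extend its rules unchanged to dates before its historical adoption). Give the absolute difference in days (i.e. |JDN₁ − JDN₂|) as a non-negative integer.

35

JDN of the first date = 2270076.
JDN of the second date = 2270041.
|2270041 − 2270076| = 35.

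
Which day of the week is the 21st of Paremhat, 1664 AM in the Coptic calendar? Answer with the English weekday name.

Tuesday

Equivalently 30 March 1948 Gregorian, JDN 2432641.
2432641 ≡ 1 (mod 7); counting from Monday = 0 gives Tuesday.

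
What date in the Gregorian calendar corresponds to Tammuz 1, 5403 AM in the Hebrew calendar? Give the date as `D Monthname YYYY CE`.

18 June 1643 CE

Both dates share Julian Day Number 2321322; in the Gregorian calendar that is 18 June 1643 CE.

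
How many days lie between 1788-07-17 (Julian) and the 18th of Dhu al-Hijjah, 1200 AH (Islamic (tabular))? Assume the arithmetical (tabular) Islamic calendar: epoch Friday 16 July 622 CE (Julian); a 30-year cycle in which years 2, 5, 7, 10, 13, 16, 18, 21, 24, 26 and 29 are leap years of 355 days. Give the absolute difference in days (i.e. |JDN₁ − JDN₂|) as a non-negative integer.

655

First date → JDN 2374323; second date → JDN 2373668.
The interval is |2374323 − 2373668| = 655 days.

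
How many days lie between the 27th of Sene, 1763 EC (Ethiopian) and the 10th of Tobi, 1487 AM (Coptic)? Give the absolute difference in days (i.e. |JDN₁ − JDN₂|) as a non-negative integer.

JDN of the first date = 2368087.
JDN of the second date = 2367920.
|2367920 − 2368087| = 167.

167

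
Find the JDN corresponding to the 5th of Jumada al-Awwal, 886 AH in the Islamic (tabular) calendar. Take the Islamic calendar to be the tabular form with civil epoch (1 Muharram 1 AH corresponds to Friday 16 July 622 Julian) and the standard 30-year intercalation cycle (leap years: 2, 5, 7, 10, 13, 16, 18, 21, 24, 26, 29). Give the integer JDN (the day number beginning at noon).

2262176

Equivalently 11 July 1481 (proleptic Gregorian).
JDN 2299161 is 15 October 1582 CE (Gregorian); the target day is −36985 days from there, so JDN = 2262176.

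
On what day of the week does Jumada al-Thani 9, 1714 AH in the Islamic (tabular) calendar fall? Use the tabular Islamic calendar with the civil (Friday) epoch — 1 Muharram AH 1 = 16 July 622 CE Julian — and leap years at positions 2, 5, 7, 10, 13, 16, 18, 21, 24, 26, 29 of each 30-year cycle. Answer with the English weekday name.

This is JDN 2555626 (18 December 2284 Gregorian).
JDN 2555626 mod 7 = 3, and JDN 0 was a Monday, so this is a Thursday.

Thursday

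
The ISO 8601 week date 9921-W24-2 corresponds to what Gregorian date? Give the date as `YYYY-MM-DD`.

9921-06-14

ISO week 1 of 9921 is the week containing the first Thursday of 9921.
Week 24, day 2 (Tuesday) lands on 9921-06-14.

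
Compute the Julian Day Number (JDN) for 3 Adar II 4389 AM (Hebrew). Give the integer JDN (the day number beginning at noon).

1950862

Equivalently 6 March 629 (proleptic Gregorian).
JDN 2400001 is 17 November 1858 CE (Gregorian), MJD 0; the target day is −449139 days from there, so JDN = 1950862.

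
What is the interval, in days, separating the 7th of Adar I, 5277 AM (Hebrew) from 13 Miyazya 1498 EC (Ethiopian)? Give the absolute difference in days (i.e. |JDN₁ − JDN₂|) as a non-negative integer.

First date → JDN 2275172; second date → JDN 2271222.
The interval is |2275172 − 2271222| = 3950 days.

3950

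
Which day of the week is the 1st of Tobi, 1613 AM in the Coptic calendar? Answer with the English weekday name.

Equivalently 8 January 1897 Gregorian, JDN 2413933.
2413933 ≡ 4 (mod 7); counting from Monday = 0 gives Friday.

Friday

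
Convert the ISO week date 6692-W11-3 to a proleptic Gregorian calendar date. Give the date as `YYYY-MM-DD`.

6692-03-16

ISO week 1 of 6692 is the week containing the first Thursday of 6692.
Week 11, day 3 (Wednesday) lands on 6692-03-16.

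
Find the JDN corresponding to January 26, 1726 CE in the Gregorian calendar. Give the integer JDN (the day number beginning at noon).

2351494

JDN 2451545 is 1 January 2000 CE (Gregorian); the target day is −100051 days from there, so JDN = 2351494.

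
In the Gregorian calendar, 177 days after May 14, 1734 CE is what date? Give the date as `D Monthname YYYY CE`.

JDN of May 14, 1734 CE = 2354524.
2354524 + 177 = 2354701.
JDN 2354701 in the Gregorian calendar is 7 November 1734 CE.

7 November 1734 CE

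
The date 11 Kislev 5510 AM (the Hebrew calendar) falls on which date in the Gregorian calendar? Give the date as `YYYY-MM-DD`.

1749-11-21

Both dates share Julian Day Number 2360194; in the Gregorian calendar that is 21 November 1749 CE.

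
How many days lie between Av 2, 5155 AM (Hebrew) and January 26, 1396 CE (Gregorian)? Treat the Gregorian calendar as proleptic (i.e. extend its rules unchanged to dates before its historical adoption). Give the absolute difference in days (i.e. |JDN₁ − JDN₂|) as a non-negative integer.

JDN of the first date = 2230782.
JDN of the second date = 2230964.
|2230964 − 2230782| = 182.

182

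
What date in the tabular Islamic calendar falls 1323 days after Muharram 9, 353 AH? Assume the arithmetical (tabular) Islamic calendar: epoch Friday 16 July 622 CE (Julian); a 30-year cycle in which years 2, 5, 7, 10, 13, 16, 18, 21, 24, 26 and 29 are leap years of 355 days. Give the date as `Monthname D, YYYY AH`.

Shawwal 3, 356 AH

The starting date is JDN 2073185; 2073185 + 1323 = 2074508.
JDN 2074508 corresponds to Shawwal 3, 356 AH.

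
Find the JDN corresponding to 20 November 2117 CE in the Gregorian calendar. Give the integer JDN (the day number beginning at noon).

JDN 2400001 is 17 November 1858 CE (Gregorian), MJD 0; the target day is +94601 days from there, so JDN = 2494602.

2494602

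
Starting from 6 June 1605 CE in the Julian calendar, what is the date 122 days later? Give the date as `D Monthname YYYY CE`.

The starting date is JDN 2307441; 2307441 + 122 = 2307563.
JDN 2307563 corresponds to 6 October 1605 CE.

6 October 1605 CE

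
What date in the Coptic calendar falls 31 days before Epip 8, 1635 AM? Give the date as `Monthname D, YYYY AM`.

Paoni 7, 1635 AM

Counting 31 days back from JDN 2422155 reaches JDN 2422124, which is Paoni 7, 1635 AM.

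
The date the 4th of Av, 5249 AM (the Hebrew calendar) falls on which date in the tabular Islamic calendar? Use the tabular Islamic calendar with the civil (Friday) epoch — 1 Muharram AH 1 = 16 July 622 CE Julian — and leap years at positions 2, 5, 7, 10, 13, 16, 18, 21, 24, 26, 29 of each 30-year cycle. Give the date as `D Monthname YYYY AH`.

3 Sha'ban 894 AH

The source date corresponds to 11 July 1489 in the proleptic Gregorian calendar (JDN 2265098).
That day falls on 3 Sha'ban 894 AH in the tabular Islamic calendar.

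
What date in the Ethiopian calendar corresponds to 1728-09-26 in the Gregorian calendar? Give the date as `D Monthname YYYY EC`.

18 Meskerem 1721 EC

Both dates share Julian Day Number 2352468; in the Ethiopian calendar that is 18 Meskerem 1721 EC.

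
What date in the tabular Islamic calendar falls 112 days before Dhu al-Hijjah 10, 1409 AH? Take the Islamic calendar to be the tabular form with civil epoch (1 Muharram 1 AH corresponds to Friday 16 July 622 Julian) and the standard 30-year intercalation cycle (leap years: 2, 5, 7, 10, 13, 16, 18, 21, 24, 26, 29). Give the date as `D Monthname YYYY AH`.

The starting date is JDN 2447722; 2447722 − 112 = 2447610.
JDN 2447610 corresponds to 16 Sha'ban 1409 AH.

16 Sha'ban 1409 AH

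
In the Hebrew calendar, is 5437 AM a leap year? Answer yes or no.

yes

Hebrew year 5437 is year 3 of its 19-year Metonic cycle; leap years are at positions 3, 6, 8, 11, 14, 17, 19, so it is a leap year (13 months).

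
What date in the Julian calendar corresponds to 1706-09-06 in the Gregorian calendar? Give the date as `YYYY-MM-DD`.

1706-08-26

The Julian–Gregorian offset here is 11 days (Julian trailing).
6 September 1706 Gregorian − 11 days → 26 August 1706 Julian.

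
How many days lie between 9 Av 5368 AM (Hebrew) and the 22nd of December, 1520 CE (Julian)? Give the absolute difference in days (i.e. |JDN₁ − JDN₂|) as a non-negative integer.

31979

First date → JDN 2308573; second date → JDN 2276594.
The interval is |2308573 − 2276594| = 31979 days.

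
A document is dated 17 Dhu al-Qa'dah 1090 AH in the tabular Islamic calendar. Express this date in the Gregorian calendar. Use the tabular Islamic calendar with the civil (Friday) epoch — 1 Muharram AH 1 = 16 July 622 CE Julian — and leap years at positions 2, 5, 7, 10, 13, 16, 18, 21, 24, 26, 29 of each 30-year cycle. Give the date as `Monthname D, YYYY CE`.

December 20, 1679 CE

Julian Day Number of the source date = 2334656.
Converting JDN 2334656 to the Gregorian calendar gives 20 December 1679 CE.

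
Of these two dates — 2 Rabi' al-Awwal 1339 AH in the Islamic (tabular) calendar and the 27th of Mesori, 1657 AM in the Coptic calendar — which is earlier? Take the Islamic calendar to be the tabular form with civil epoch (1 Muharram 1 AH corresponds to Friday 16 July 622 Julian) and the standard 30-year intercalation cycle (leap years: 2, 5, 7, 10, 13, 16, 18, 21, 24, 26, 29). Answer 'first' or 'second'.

first

Converting both to JDN: 2422643 vs 2430240; the smaller is the first.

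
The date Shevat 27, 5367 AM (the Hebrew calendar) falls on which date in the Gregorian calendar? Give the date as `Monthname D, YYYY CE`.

February 24, 1607 CE

Both dates share Julian Day Number 2308059; in the Gregorian calendar that is 24 February 1607 CE.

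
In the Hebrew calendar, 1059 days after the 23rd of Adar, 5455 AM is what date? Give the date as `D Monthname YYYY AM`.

20 Shevat 5458 AM

JDN of the 23rd of Adar, 5455 AM = 2340215.
2340215 + 1059 = 2341274.
JDN 2341274 in the Hebrew calendar is 20 Shevat 5458 AM.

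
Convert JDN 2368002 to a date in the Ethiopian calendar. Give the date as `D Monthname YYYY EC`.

JDN 2368002 is 8 April 1771 in the Gregorian calendar.
In the Ethiopian calendar that day is 2 Miyazya 1763 EC.

2 Miyazya 1763 EC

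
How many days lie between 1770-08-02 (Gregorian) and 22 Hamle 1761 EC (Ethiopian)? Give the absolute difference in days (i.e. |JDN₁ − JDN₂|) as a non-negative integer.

371

First date → JDN 2367753; second date → JDN 2367382.
The interval is |2367753 − 2367382| = 371 days.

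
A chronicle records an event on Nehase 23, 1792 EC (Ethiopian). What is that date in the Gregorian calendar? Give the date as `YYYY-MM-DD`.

Julian Day Number of the source date = 2378736.
Converting JDN 2378736 to the Gregorian calendar gives 28 August 1800 CE.

1800-08-28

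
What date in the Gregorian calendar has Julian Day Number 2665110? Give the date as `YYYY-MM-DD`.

2584-09-20

Counting from JDN 2299161 = 15 Oct 1582 gives an offset of 365949 days.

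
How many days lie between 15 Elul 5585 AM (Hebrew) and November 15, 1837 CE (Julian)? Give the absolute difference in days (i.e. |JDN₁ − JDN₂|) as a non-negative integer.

4473

JDN of the first date = 2387868.
JDN of the second date = 2392341.
|2392341 − 2387868| = 4473.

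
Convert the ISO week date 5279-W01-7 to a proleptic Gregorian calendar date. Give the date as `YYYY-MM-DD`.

5279-01-08

ISO week 1 of 5279 is the week containing the first Thursday of 5279.
Week 1, day 7 (Sunday) lands on 5279-01-08.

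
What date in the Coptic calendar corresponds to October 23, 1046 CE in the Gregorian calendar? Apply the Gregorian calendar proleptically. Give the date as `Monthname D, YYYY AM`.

Paopi 20, 763 AM

Both dates share Julian Day Number 2103399; in the Coptic calendar that is 20 Paopi 763 AM.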